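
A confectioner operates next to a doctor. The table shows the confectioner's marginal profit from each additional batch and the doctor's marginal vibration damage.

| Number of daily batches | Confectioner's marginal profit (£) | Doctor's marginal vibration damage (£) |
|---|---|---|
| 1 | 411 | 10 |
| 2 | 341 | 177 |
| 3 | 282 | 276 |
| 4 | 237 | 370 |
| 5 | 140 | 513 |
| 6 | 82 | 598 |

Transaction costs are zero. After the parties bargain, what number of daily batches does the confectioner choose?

3

Bargaining reaches the level where marginal profit last exceeds marginal vibration damage.
That holds through level 3 (282 ≥ 276) but not at 4 (237 < 370).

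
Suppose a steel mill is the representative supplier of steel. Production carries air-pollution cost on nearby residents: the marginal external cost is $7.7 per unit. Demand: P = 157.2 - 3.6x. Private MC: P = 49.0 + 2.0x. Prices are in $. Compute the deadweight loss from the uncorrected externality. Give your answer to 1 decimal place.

Market equilibrium (private): 49.0 + 2.0x = 157.2 - 3.6x → x_m = 19.3214.
Social marginal cost = private MC + MEC = 56.7 + 2.0x.
Set SMC = demand: 56.7 + 2.0x = 157.2 - 3.6x → x* = 17.9464.
The loss is the area between SMC and demand from x* to x_m; with linear curves that's a triangle of height MEC(x_m).
DWL = ½ × 1.3750 × 7.7000 = 5.2938.

DWL = $5.3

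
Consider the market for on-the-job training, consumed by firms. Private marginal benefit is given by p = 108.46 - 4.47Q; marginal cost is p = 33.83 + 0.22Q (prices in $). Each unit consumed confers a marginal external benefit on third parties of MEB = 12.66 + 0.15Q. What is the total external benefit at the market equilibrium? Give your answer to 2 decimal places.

$220.44

Market equilibrium (private): 33.83 + 0.22Q = 108.46 - 4.47Q → Q_m = 15.9126.
Total external benefit = ∫₀^{Q_m} (12.66 + 0.15Q) dQ = 12.66×15.9126 + ½×0.15×15.9126² = 220.4443.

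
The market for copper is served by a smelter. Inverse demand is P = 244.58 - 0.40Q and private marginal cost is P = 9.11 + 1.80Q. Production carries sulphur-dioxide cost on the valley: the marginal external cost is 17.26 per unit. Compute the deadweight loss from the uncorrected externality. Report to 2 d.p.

Market equilibrium (private): 9.11 + 1.80Q = 244.58 - 0.40Q → Q_m = 107.0318.
Social marginal cost = private MC + MEC = 26.37 + 1.80Q.
Set SMC = demand: 26.37 + 1.80Q = 244.58 - 0.40Q → Q* = 99.1864.
The welfare-loss triangle has base |Q_m − Q*| and height MEC(Q_m) (the vertical gap between SMC and demand is zero at Q* and MEC at Q_m).
DWL = ½ × 7.8454 × 17.2600 = 67.7058.

DWL = 67.71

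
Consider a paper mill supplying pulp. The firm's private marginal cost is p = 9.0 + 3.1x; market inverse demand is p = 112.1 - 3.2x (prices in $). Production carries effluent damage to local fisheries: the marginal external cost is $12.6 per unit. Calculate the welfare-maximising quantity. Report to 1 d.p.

x* = 14.4

Social marginal cost = private MC + MEC = 21.6 + 3.1x.
Set SMC = demand: 21.6 + 3.1x = 112.1 - 3.2x → x* = 14.3651.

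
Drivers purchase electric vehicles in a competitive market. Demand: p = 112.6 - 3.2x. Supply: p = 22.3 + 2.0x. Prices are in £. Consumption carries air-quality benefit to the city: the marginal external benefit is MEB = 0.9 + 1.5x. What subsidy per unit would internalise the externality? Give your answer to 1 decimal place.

subsidy = £37.9 per unit

Social marginal benefit = demand + MEB = 113.5 - 1.7x.
Set SMB = MC: 113.5 - 1.7x = 22.3 + 2.0x → x* = 24.6486.
The Pigouvian subsidy equals MEB at x*: 0.9 + 1.5×24.6486 = 37.8729.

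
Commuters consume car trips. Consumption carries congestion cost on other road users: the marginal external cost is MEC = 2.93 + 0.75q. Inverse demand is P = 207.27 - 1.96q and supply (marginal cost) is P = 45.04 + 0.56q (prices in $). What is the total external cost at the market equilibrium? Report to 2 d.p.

Market equilibrium (private): 45.04 + 0.56q = 207.27 - 1.96q → q_m = 64.3770.
Total external cost = ∫₀^{q_m} (2.93 + 0.75q) dq = 2.93×64.3770 + ½×0.75×64.3770² = 1742.7739.

$1742.77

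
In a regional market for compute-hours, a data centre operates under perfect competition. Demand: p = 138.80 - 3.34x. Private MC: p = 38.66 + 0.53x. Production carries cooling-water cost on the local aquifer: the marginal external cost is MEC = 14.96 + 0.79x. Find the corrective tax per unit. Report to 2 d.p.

tax = 29.40 per unit

Social marginal cost = private MC + MEC = 53.62 + 1.32x.
Set SMC = demand: 53.62 + 1.32x = 138.80 - 3.34x → x* = 18.2790.
The Pigouvian tax equals MEC at x*: 14.96 + 0.79×18.2790 = 29.4004.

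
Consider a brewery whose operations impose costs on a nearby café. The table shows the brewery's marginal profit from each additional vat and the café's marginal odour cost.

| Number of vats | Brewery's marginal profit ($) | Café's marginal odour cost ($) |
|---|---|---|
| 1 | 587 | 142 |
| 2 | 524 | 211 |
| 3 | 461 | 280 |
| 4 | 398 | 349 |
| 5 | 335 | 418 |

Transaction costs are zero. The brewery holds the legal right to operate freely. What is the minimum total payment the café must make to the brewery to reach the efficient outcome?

$335

Left alone the brewery would choose level 5 (marginal profit stays positive).
Efficient level: k* = 4 (marginal profit ≥ marginal odour cost through 4).
The café must at least cover the brewery's forgone profit from cutting 5→4: 335 = 335.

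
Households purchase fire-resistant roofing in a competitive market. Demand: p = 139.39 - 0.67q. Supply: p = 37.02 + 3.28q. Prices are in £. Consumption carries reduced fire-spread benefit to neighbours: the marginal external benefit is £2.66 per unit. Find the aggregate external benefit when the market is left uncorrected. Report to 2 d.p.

Market equilibrium (private): 37.02 + 3.28q = 139.39 - 0.67q → q_m = 25.9165.
Total external benefit = MEB × q_m = 2.66 × 25.9165 = 68.9379.

£68.94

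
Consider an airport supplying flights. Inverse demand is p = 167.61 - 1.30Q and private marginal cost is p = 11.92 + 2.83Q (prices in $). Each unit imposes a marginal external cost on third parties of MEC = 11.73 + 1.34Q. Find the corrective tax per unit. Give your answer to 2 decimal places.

Social marginal cost = private MC + MEC = 23.65 + 4.17Q.
Set SMC = demand: 23.65 + 4.17Q = 167.61 - 1.30Q → Q* = 26.3181.
The Pigouvian tax equals MEC at Q*: 11.73 + 1.34×26.3181 = 46.9963.

tax = $47.00 per unit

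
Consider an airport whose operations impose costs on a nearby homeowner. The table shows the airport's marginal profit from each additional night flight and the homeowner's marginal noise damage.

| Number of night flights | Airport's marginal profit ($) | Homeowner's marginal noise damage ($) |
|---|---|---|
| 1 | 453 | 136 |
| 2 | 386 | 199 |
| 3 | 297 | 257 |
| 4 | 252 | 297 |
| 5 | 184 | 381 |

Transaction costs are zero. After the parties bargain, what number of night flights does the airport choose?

Bargaining reaches the level where marginal profit last exceeds marginal noise damage.
That holds through level 3 (297 ≥ 257) but not at 4 (252 < 297).

3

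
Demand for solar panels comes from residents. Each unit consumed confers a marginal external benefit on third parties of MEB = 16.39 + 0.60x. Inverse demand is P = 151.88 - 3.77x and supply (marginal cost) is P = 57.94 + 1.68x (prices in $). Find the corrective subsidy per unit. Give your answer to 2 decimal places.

Social marginal benefit = demand + MEB = 168.27 - 3.17x.
Set SMB = MC: 168.27 - 3.17x = 57.94 + 1.68x → x* = 22.7485.
The Pigouvian subsidy equals MEB at x*: 16.39 + 0.60×22.7485 = 30.0391.

subsidy = $30.04 per unit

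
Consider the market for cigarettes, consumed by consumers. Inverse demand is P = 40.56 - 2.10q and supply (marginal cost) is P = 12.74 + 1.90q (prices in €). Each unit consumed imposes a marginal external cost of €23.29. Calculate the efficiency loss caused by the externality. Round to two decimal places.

DWL = €67.80

Market equilibrium (private): 12.74 + 1.90q = 40.56 - 2.10q → q_m = 6.9550.
Social marginal benefit = demand − MEC = 17.27 - 2.10q.
Set SMB = MC: 17.27 - 2.10q = 12.74 + 1.90q → q* = 1.1325.
The loss is the area between SMB and MC from q* to q_m; with linear curves that's a triangle of height MEC(q_m).
DWL = ½ × 5.8225 × 23.2900 = 67.8030.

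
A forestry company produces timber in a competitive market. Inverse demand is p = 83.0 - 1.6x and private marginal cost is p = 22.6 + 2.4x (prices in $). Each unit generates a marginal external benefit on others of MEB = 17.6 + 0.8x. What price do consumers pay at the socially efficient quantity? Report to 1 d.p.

P = $44.0

Social marginal cost = private MC − MEB = 5.0 + 1.6x.
Set SMC = demand: 5.0 + 1.6x = 83.0 - 1.6x → x* = 24.3750.
Consumer price on the demand curve at x*: 83.0 − 1.6×24.3750 = 44.0000.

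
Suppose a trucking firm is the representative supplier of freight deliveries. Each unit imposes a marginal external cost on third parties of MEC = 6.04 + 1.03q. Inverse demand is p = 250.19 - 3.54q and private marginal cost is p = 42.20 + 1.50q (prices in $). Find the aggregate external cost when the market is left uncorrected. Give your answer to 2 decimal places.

$1126.32

Market equilibrium (private): 42.20 + 1.50q = 250.19 - 3.54q → q_m = 41.2679.
Total external cost = ∫₀^{q_m} (6.04 + 1.03q) dq = 6.04×41.2679 + ½×1.03×41.2679² = 1126.3235.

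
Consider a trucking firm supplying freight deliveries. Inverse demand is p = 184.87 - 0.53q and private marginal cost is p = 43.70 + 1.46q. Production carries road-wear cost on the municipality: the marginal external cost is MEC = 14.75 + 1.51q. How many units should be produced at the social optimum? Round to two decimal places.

Social marginal cost = private MC + MEC = 58.45 + 2.97q.
Set SMC = demand: 58.45 + 2.97q = 184.87 - 0.53q → q* = 36.1200.

q* = 36.12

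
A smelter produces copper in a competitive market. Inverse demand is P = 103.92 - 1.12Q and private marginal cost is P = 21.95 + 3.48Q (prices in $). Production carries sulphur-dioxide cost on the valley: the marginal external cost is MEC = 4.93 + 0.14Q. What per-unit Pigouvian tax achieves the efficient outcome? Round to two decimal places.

tax = $7.21 per unit

Social marginal cost = private MC + MEC = 26.88 + 3.62Q.
Set SMC = demand: 26.88 + 3.62Q = 103.92 - 1.12Q → Q* = 16.2532.
The Pigouvian tax equals MEC at Q*: 4.93 + 0.14×16.2532 = 7.2054.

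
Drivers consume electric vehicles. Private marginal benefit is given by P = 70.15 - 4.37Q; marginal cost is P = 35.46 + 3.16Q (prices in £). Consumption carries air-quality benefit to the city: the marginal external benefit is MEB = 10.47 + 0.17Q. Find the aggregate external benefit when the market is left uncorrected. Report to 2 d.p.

£50.04

Market equilibrium (private): 35.46 + 3.16Q = 70.15 - 4.37Q → Q_m = 4.6069.
Total external benefit = ∫₀^{Q_m} (10.47 + 0.17Q) dQ = 10.47×4.6069 + ½×0.17×4.6069² = 50.0382.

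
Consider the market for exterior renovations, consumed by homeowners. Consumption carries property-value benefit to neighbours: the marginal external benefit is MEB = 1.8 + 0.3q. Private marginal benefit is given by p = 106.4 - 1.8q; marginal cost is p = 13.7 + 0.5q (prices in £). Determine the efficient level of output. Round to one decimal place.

q* = 47.3

Social marginal benefit = demand + MEB = 108.2 - 1.5q.
Set SMB = MC: 108.2 - 1.5q = 13.7 + 0.5q → q* = 47.2500.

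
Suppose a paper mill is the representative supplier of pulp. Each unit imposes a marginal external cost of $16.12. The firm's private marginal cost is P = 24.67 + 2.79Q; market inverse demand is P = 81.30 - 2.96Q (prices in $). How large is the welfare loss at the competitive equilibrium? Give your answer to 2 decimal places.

DWL = $22.60

Market equilibrium (private): 24.67 + 2.79Q = 81.30 - 2.96Q → Q_m = 9.8487.
Social marginal cost = private MC + MEC = 40.79 + 2.79Q.
Set SMC = demand: 40.79 + 2.79Q = 81.30 - 2.96Q → Q* = 7.0452.
The loss is the area between SMC and demand from Q* to Q_m; with linear curves that's a triangle of height MEC(Q_m).
DWL = ½ × 2.8035 × 16.1200 = 22.5962.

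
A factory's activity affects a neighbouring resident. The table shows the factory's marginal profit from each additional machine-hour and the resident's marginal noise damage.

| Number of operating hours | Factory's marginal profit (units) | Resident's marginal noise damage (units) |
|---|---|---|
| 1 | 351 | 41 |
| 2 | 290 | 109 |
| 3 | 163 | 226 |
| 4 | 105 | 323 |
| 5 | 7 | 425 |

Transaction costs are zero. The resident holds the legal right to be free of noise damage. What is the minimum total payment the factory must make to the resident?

150

Efficient level: marginal profit ≥ marginal noise damage through level 2, so k* = 2.
With the resident holding the right, the factory must at least compensate total damage at k*: 41 + 109 = 150.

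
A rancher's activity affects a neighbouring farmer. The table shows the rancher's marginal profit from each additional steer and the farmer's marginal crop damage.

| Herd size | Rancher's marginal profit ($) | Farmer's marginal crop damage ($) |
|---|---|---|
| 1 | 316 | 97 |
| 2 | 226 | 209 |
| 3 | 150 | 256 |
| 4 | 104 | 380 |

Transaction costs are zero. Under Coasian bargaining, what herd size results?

2

Bargaining reaches the level where marginal profit last exceeds marginal crop damage.
That holds through level 2 (226 ≥ 209) but not at 3 (150 < 256).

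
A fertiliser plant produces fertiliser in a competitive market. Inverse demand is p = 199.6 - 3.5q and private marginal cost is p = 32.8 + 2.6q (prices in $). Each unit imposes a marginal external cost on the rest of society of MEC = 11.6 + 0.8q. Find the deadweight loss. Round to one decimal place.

Market equilibrium (private): 32.8 + 2.6q = 199.6 - 3.5q → q_m = 27.3443.
Social marginal cost = private MC + MEC = 44.4 + 3.4q.
Set SMC = demand: 44.4 + 3.4q = 199.6 - 3.5q → q* = 22.4928.
Between q* and q_m the wedge SMC − demand runs linearly from 0 to MEC(q_m), so the loss is a triangle.
DWL = ½ × 4.8515 × 33.4754 = 81.2030.

DWL = $81.2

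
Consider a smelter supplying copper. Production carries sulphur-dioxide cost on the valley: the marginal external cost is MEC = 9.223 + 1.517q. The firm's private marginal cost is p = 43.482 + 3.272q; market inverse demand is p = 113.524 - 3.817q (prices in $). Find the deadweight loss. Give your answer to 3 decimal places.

Market equilibrium (private): 43.482 + 3.272q = 113.524 - 3.817q → q_m = 9.8804.
Social marginal cost = private MC + MEC = 52.705 + 4.789q.
Set SMC = demand: 52.705 + 4.789q = 113.524 - 3.817q → q* = 7.0670.
Between q* and q_m the wedge SMC − demand runs linearly from 0 to MEC(q_m), so the loss is a triangle.
DWL = ½ × 2.8134 × 24.2115 = 34.0583.

DWL = $34.058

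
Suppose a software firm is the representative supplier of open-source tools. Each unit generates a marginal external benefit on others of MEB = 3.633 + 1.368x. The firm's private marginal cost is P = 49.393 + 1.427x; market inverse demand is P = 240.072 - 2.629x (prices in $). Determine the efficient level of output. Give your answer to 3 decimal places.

Social marginal cost = private MC − MEB = 45.760 + 0.059x.
Set SMC = demand: 45.760 + 0.059x = 240.072 - 2.629x → x* = 72.2887.

x* = 72.289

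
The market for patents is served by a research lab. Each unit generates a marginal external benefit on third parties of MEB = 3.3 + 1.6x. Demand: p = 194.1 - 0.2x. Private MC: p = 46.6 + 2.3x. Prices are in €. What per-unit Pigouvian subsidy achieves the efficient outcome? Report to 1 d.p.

Social marginal cost = private MC − MEB = 43.3 + 0.7x.
Set SMC = demand: 43.3 + 0.7x = 194.1 - 0.2x → x* = 167.5556.
The Pigouvian subsidy equals MEB at x*: 3.3 + 1.6×167.5556 = 271.3890.

subsidy = €271.4 per unit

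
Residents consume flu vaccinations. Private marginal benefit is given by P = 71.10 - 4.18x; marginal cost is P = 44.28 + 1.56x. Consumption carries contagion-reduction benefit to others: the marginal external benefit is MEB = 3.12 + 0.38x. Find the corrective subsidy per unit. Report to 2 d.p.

Social marginal benefit = demand + MEB = 74.22 - 3.80x.
Set SMB = MC: 74.22 - 3.80x = 44.28 + 1.56x → x* = 5.5858.
The Pigouvian subsidy equals MEB at x*: 3.12 + 0.38×5.5858 = 5.2426.

subsidy = 5.24 per unit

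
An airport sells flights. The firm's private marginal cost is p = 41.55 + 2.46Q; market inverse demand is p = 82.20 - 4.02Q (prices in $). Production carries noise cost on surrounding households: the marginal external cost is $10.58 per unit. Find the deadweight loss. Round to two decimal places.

Market equilibrium (private): 41.55 + 2.46Q = 82.20 - 4.02Q → Q_m = 6.2731.
Social marginal cost = private MC + MEC = 52.13 + 2.46Q.
Set SMC = demand: 52.13 + 2.46Q = 82.20 - 4.02Q → Q* = 4.6404.
The loss is the area between SMC and demand from Q* to Q_m; with linear curves that's a triangle of height MEC(Q_m).
DWL = ½ × 1.6327 × 10.5800 = 8.6370.

DWL = $8.64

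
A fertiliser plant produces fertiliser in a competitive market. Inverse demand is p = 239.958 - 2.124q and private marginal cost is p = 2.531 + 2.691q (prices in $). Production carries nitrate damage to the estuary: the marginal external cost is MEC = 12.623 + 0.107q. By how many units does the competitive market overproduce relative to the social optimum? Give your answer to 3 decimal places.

3.637 units

Market equilibrium (private): 2.531 + 2.691q = 239.958 - 2.124q → q_m = 49.3099.
Social marginal cost = private MC + MEC = 15.154 + 2.798q.
Set SMC = demand: 15.154 + 2.798q = 239.958 - 2.124q → q* = 45.6733.
Gap = |49.3099 − 45.6733| = 3.6366.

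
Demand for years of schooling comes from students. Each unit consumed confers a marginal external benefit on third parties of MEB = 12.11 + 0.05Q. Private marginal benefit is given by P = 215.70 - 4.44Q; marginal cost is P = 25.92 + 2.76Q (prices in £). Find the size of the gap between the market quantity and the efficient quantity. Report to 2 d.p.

Market equilibrium (private): 25.92 + 2.76Q = 215.70 - 4.44Q → Q_m = 26.3583.
Social marginal benefit = demand + MEB = 227.81 - 4.39Q.
Set SMB = MC: 227.81 - 4.39Q = 25.92 + 2.76Q → Q* = 28.2364.
Gap = |26.3583 − 28.2364| = 1.8781.

1.88 units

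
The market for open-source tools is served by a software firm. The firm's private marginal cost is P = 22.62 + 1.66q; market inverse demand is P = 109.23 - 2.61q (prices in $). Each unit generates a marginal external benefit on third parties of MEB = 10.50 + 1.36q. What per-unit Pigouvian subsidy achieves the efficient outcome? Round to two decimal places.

Social marginal cost = private MC − MEB = 12.12 + 0.30q.
Set SMC = demand: 12.12 + 0.30q = 109.23 - 2.61q → q* = 33.3711.
The Pigouvian subsidy equals MEB at q*: 10.50 + 1.36×33.3711 = 55.8847.

subsidy = $55.88 per unit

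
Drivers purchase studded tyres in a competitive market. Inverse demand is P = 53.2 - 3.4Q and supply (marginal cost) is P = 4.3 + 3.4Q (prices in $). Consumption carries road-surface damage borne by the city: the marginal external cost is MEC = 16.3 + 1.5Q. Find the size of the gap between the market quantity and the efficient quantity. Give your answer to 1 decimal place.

3.3 units

Market equilibrium (private): 4.3 + 3.4Q = 53.2 - 3.4Q → Q_m = 7.1912.
Social marginal benefit = demand − MEC = 36.9 - 4.9Q.
Set SMB = MC: 36.9 - 4.9Q = 4.3 + 3.4Q → Q* = 3.9277.
Gap = |7.1912 − 3.9277| = 3.2635.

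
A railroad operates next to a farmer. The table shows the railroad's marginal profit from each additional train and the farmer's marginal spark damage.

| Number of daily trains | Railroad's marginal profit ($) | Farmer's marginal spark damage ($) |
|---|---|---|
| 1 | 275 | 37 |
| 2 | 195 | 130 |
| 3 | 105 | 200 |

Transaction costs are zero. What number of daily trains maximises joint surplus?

2

Bargaining reaches the level where marginal profit last exceeds marginal spark damage.
That holds through level 2 (195 ≥ 130) but not at 3 (105 < 200).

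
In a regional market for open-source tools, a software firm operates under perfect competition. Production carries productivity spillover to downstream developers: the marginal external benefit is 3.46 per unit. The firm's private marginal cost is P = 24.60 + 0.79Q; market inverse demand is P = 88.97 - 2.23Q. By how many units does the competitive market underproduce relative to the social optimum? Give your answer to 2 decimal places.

Market equilibrium (private): 24.60 + 0.79Q = 88.97 - 2.23Q → Q_m = 21.3146.
Social marginal cost = private MC − MEB = 21.14 + 0.79Q.
Set SMC = demand: 21.14 + 0.79Q = 88.97 - 2.23Q → Q* = 22.4603.
Gap = |21.3146 − 22.4603| = 1.1457.

1.15 units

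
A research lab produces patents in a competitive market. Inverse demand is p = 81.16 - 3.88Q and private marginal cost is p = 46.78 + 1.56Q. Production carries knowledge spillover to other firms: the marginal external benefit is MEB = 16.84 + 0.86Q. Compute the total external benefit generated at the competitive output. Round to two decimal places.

Market equilibrium (private): 46.78 + 1.56Q = 81.16 - 3.88Q → Q_m = 6.3199.
Total external benefit = ∫₀^{Q_m} (16.84 + 0.86Q) dQ = 16.84×6.3199 + ½×0.86×6.3199² = 123.6018.

123.60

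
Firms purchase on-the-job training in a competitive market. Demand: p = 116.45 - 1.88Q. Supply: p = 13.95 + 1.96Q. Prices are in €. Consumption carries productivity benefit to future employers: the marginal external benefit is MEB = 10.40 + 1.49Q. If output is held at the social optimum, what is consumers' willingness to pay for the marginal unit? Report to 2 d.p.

Social marginal benefit = demand + MEB = 126.85 - 0.39Q.
Set SMB = MC: 126.85 - 0.39Q = 13.95 + 1.96Q → Q* = 48.0426.
Consumer price on the demand curve at Q*: 116.45 − 1.88×48.0426 = 26.1299.

P = €26.13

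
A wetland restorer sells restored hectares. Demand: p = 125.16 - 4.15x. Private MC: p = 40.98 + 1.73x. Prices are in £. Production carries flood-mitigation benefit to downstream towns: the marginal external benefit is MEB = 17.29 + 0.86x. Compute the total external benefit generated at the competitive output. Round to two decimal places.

Market equilibrium (private): 40.98 + 1.73x = 125.16 - 4.15x → x_m = 14.3163.
Total external benefit = ∫₀^{x_m} (17.29 + 0.86x) dx = 17.29×14.3163 + ½×0.86×14.3163² = 335.6601.

£335.66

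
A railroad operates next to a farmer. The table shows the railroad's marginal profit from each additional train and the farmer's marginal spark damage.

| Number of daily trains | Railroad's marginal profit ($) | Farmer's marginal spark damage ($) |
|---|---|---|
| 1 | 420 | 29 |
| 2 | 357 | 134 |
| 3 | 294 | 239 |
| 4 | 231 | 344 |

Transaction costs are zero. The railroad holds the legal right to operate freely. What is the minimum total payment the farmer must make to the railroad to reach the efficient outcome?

Left alone the railroad would choose level 4 (marginal profit stays positive).
Efficient level: k* = 3 (marginal profit ≥ marginal spark damage through 3).
The farmer must at least cover the railroad's forgone profit from cutting 4→3: 231 = 231.

$231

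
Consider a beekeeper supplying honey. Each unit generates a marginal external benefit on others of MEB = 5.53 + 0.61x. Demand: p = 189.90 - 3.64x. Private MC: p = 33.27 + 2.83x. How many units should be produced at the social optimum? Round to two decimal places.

x* = 27.67

Social marginal cost = private MC − MEB = 27.74 + 2.22x.
Set SMC = demand: 27.74 + 2.22x = 189.90 - 3.64x → x* = 27.6724.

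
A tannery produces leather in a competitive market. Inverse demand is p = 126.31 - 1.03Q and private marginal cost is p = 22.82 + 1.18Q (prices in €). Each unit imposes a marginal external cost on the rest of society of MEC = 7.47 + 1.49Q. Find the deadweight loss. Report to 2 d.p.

DWL = €806.30

Market equilibrium (private): 22.82 + 1.18Q = 126.31 - 1.03Q → Q_m = 46.8281.
Social marginal cost = private MC + MEC = 30.29 + 2.67Q.
Set SMC = demand: 30.29 + 2.67Q = 126.31 - 1.03Q → Q* = 25.9514.
The loss is the area between SMC and demand from Q* to Q_m; with linear curves that's a triangle of height MEC(Q_m).
DWL = ½ × 20.8767 × 77.2438 = 806.2978.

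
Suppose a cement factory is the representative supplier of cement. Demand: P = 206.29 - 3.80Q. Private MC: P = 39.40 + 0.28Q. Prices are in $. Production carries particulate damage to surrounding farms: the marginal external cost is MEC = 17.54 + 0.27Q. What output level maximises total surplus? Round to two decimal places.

Social marginal cost = private MC + MEC = 56.94 + 0.55Q.
Set SMC = demand: 56.94 + 0.55Q = 206.29 - 3.80Q → Q* = 34.3333.

Q* = 34.33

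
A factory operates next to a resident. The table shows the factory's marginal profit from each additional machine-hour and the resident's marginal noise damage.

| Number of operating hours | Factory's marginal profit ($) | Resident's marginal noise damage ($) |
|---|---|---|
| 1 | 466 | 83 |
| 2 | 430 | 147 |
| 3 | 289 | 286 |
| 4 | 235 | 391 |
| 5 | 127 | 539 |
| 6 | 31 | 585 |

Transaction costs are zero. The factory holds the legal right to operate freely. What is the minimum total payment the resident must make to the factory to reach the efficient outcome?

Left alone the factory would choose level 6 (marginal profit stays positive).
Efficient level: k* = 3 (marginal profit ≥ marginal noise damage through 3).
The resident must at least cover the factory's forgone profit from cutting 6→3: 235 + 127 + 31 = 393.

$393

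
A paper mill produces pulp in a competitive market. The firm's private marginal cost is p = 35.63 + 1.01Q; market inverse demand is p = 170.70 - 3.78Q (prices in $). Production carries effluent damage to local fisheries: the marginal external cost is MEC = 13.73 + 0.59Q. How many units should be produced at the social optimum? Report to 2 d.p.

Q* = 22.55

Social marginal cost = private MC + MEC = 49.36 + 1.60Q.
Set SMC = demand: 49.36 + 1.60Q = 170.70 - 3.78Q → Q* = 22.5539.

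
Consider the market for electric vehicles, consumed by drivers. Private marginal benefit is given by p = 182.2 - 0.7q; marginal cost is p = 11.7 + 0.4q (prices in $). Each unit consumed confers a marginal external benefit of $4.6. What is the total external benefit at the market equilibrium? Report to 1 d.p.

$713.0

Market equilibrium (private): 11.7 + 0.4q = 182.2 - 0.7q → q_m = 155.0000.
Total external benefit = MEB × q_m = 4.6 × 155.0000 = 713.0000.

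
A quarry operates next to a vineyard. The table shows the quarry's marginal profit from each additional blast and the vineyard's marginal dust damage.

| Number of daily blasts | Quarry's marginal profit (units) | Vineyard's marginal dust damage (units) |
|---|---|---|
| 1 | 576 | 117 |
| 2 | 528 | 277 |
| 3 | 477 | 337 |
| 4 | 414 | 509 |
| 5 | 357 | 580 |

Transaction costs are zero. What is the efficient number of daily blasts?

Bargaining reaches the level where marginal profit last exceeds marginal dust damage.
That holds through level 3 (477 ≥ 337) but not at 4 (414 < 509).

3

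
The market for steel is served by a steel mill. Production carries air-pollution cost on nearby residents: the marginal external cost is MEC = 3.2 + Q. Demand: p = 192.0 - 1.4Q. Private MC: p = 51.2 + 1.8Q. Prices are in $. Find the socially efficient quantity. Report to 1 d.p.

Social marginal cost = private MC + MEC = 54.4 + 2.8Q.
Set SMC = demand: 54.4 + 2.8Q = 192.0 - 1.4Q → Q* = 32.7619.

Q* = 32.8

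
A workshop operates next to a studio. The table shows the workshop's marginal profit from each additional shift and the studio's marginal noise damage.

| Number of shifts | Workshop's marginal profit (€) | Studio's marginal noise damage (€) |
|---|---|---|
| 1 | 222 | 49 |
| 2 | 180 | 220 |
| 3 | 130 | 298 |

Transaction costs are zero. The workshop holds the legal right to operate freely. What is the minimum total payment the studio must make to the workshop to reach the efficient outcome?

Left alone the workshop would choose level 3 (marginal profit stays positive).
Efficient level: k* = 1 (marginal profit ≥ marginal noise damage through 1).
The studio must at least cover the workshop's forgone profit from cutting 3→1: 180 + 130 = 310.

€310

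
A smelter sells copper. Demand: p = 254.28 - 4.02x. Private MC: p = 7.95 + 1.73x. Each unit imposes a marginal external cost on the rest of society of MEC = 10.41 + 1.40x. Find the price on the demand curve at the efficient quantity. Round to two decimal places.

Social marginal cost = private MC + MEC = 18.36 + 3.13x.
Set SMC = demand: 18.36 + 3.13x = 254.28 - 4.02x → x* = 32.9958.
Consumer price on the demand curve at x*: 254.28 − 4.02×32.9958 = 121.6369.

P = 121.64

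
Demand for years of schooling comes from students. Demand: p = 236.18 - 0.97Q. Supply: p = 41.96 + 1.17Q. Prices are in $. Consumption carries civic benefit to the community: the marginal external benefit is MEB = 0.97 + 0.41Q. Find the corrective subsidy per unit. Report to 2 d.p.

subsidy = $47.23 per unit

Social marginal benefit = demand + MEB = 237.15 - 0.56Q.
Set SMB = MC: 237.15 - 0.56Q = 41.96 + 1.17Q → Q* = 112.8266.
The Pigouvian subsidy equals MEB at Q*: 0.97 + 0.41×112.8266 = 47.2289.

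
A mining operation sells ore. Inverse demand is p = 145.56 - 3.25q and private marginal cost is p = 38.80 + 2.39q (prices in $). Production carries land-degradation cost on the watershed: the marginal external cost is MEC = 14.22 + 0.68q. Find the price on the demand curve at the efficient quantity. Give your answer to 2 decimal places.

Social marginal cost = private MC + MEC = 53.02 + 3.07q.
Set SMC = demand: 53.02 + 3.07q = 145.56 - 3.25q → q* = 14.6424.
Consumer price on the demand curve at q*: 145.56 − 3.25×14.6424 = 97.9722.

P = $97.97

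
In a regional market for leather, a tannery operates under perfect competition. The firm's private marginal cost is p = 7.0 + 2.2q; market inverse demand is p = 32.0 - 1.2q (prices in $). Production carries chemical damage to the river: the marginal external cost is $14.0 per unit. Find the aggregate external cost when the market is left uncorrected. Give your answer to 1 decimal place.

Market equilibrium (private): 7.0 + 2.2q = 32.0 - 1.2q → q_m = 7.3529.
Total external cost = MEC × q_m = 14.0 × 7.3529 = 102.9406.

$102.9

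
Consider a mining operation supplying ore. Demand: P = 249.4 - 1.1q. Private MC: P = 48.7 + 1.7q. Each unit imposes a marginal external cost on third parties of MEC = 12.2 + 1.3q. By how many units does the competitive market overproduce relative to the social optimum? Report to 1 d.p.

25.7 units

Market equilibrium (private): 48.7 + 1.7q = 249.4 - 1.1q → q_m = 71.6786.
Social marginal cost = private MC + MEC = 60.9 + 3.0q.
Set SMC = demand: 60.9 + 3.0q = 249.4 - 1.1q → q* = 45.9756.
Gap = |71.6786 − 45.9756| = 25.7030.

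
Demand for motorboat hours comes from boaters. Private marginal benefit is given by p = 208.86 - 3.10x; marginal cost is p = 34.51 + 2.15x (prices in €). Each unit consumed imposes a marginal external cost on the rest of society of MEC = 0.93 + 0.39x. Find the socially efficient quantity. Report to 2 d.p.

Social marginal benefit = demand − MEC = 207.93 - 3.49x.
Set SMB = MC: 207.93 - 3.49x = 34.51 + 2.15x → x* = 30.7482.

x* = 30.75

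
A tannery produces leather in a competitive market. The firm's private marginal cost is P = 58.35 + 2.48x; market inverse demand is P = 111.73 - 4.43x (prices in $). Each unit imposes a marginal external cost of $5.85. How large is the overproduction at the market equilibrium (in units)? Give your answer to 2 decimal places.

0.85 units

Market equilibrium (private): 58.35 + 2.48x = 111.73 - 4.43x → x_m = 7.7250.
Social marginal cost = private MC + MEC = 64.20 + 2.48x.
Set SMC = demand: 64.20 + 2.48x = 111.73 - 4.43x → x* = 6.8784.
Gap = |7.7250 − 6.8784| = 0.8466.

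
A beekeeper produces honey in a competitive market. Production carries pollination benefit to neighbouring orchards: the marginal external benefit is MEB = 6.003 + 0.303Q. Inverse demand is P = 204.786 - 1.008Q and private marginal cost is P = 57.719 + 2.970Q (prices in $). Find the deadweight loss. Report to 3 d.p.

Market equilibrium (private): 57.719 + 2.970Q = 204.786 - 1.008Q → Q_m = 36.9701.
Social marginal cost = private MC − MEB = 51.716 + 2.667Q.
Set SMC = demand: 51.716 + 2.667Q = 204.786 - 1.008Q → Q* = 41.6517.
Between Q* and Q_m the wedge demand − SMC runs linearly from 0 to MEB(Q_m), so the loss is a triangle.
DWL = ½ × 4.6816 × 17.2049 = 40.2732.

DWL = $40.273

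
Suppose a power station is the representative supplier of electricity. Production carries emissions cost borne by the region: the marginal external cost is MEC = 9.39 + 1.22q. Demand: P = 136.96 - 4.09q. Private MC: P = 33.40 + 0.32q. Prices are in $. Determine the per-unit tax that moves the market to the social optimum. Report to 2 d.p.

Social marginal cost = private MC + MEC = 42.79 + 1.54q.
Set SMC = demand: 42.79 + 1.54q = 136.96 - 4.09q → q* = 16.7265.
The Pigouvian tax equals MEC at q*: 9.39 + 1.22×16.7265 = 29.7963.

tax = $29.80 per unit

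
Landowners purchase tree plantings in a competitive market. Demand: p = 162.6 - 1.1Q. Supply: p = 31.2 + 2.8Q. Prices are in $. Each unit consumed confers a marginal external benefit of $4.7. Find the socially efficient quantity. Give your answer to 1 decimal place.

Q* = 34.9

Social marginal benefit = demand + MEB = 167.3 - 1.1Q.
Set SMB = MC: 167.3 - 1.1Q = 31.2 + 2.8Q → Q* = 34.8974.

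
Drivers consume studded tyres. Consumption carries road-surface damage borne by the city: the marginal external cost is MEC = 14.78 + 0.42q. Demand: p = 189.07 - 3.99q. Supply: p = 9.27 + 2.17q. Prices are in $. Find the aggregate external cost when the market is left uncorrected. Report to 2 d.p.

Market equilibrium (private): 9.27 + 2.17q = 189.07 - 3.99q → q_m = 29.1883.
Total external cost = ∫₀^{q_m} (14.78 + 0.42q) dq = 14.78×29.1883 + ½×0.42×29.1883² = 610.3140.

$610.31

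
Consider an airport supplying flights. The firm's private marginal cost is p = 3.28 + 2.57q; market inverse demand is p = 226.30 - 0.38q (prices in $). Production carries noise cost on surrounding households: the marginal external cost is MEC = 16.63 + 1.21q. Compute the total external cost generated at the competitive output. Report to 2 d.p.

Market equilibrium (private): 3.28 + 2.57q = 226.30 - 0.38q → q_m = 75.6000.
Total external cost = ∫₀^{q_m} (16.63 + 1.21q) dq = 16.63×75.6000 + ½×1.21×75.6000² = 4715.0208.

$4715.02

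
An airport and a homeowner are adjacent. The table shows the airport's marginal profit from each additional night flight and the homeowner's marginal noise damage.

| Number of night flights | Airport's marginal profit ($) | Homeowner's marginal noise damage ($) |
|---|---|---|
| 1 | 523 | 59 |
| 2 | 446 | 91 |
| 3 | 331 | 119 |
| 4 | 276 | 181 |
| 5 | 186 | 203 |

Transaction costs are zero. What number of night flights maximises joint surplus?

Bargaining reaches the level where marginal profit last exceeds marginal noise damage.
That holds through level 4 (276 ≥ 181) but not at 5 (186 < 203).

4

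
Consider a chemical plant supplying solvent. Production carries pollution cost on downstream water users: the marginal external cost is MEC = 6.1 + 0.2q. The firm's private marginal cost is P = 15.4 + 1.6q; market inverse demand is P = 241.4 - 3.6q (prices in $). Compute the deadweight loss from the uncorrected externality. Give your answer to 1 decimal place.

Market equilibrium (private): 15.4 + 1.6q = 241.4 - 3.6q → q_m = 43.4615.
Social marginal cost = private MC + MEC = 21.5 + 1.8q.
Set SMC = demand: 21.5 + 1.8q = 241.4 - 3.6q → q* = 40.7222.
The welfare-loss triangle has base |q_m − q*| and height MEC(q_m) (the vertical gap between SMC and demand is zero at q* and MEC at q_m).
DWL = ½ × 2.7393 × 14.7923 = 20.2603.

DWL = $20.3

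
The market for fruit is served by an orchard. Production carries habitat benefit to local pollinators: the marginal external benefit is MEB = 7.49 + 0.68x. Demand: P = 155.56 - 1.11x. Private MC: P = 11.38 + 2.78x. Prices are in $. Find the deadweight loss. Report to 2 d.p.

DWL = $166.49

Market equilibrium (private): 11.38 + 2.78x = 155.56 - 1.11x → x_m = 37.0643.
Social marginal cost = private MC − MEB = 3.89 + 2.10x.
Set SMC = demand: 3.89 + 2.10x = 155.56 - 1.11x → x* = 47.2492.
Height of the DWL triangle at x_m is demand(x_m) − SMC(x_m) = MEB(x_m) = 32.6937.
DWL = ½ × 10.1849 × 32.6937 = 166.4910.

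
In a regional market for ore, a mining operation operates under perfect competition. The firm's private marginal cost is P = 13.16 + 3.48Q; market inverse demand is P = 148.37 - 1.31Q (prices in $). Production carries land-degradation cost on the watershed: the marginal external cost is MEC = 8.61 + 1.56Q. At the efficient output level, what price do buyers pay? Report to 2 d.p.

Social marginal cost = private MC + MEC = 21.77 + 5.04Q.
Set SMC = demand: 21.77 + 5.04Q = 148.37 - 1.31Q → Q* = 19.9370.
Consumer price on the demand curve at Q*: 148.37 − 1.31×19.9370 = 122.2525.

P = $122.25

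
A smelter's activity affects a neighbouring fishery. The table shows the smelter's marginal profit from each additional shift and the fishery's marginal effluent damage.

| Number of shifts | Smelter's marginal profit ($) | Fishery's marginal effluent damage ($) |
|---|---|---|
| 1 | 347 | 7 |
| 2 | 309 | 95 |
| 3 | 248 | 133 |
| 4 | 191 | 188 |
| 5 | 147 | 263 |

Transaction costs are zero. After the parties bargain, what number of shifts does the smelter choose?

Bargaining reaches the level where marginal profit last exceeds marginal effluent damage.
That holds through level 4 (191 ≥ 188) but not at 5 (147 < 263).

4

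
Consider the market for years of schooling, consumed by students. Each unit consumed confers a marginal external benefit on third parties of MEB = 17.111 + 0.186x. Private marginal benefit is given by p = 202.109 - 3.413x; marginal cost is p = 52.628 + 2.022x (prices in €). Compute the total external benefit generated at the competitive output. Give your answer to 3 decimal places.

Market equilibrium (private): 52.628 + 2.022x = 202.109 - 3.413x → x_m = 27.5034.
Total external benefit = ∫₀^{x_m} (17.111 + 0.186x) dx = 17.111×27.5034 + ½×0.186×27.5034² = 540.9593.

€540.959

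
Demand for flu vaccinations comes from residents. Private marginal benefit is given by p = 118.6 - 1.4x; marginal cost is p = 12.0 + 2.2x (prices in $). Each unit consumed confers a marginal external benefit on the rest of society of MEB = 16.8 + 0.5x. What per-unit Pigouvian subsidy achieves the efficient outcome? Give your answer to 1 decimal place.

Social marginal benefit = demand + MEB = 135.4 - 0.9x.
Set SMB = MC: 135.4 - 0.9x = 12.0 + 2.2x → x* = 39.8065.
The Pigouvian subsidy equals MEB at x*: 16.8 + 0.5×39.8065 = 36.7033.

subsidy = $36.7 per unit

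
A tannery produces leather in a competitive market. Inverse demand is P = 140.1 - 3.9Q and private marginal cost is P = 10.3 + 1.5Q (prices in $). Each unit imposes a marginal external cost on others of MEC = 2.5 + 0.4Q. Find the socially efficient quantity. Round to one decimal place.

Social marginal cost = private MC + MEC = 12.8 + 1.9Q.
Set SMC = demand: 12.8 + 1.9Q = 140.1 - 3.9Q → Q* = 21.9483.

Q* = 21.9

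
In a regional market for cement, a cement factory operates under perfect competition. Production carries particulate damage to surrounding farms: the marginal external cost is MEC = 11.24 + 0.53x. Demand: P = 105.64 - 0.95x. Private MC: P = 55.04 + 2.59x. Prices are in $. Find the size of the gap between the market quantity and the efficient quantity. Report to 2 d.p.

4.62 units

Market equilibrium (private): 55.04 + 2.59x = 105.64 - 0.95x → x_m = 14.2938.
Social marginal cost = private MC + MEC = 66.28 + 3.12x.
Set SMC = demand: 66.28 + 3.12x = 105.64 - 0.95x → x* = 9.6708.
Gap = |14.2938 − 9.6708| = 4.6230.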